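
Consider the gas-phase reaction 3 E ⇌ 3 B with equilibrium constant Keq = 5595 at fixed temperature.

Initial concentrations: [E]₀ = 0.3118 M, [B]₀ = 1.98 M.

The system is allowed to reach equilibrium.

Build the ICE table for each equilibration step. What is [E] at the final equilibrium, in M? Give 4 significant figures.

Q₀ = 256.1 vs Keq = 5595 ⇒ Q<K, forward
Step 1:
                   E          B
  I           0.3118       1.98
  C          -0.1896     0.1896
  E           0.1222       2.17
  solve Keq expr → x = 0.0632; check Q = 5595

[E]_eq = 0.1222 M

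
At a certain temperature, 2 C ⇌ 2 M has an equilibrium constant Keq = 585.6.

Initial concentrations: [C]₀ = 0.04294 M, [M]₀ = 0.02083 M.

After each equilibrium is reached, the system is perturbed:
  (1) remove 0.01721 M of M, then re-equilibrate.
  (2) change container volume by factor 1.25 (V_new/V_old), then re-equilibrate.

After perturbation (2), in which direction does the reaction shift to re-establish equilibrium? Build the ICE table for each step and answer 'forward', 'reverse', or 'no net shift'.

Direction: no net shift

Q₀ = 0.2353 vs Keq = 585.6 ⇒ Q<K, forward
Step 1:
                  C         M
  I         0.04294   0.02083
  C        -0.04041   0.04041
  E        0.002531   0.06124
  solve Keq expr → x = 0.0202; check Q = 585.6
Then remove 0.01721 M of M.
Step 2:
                  C         M
  I        0.002531   0.04403
  C       -6.8296e-04 6.8296e-04
  E        0.001848   0.04471
  solve Keq expr → x = 3.4148e-04; check Q = 585.6
Then change container volume by factor 1.25 (V_new/V_old).
Step 3:
                  C         M
  I        0.001478   0.03577
  C               0         0
  E        0.001478   0.03577
  solve Keq expr → x = 0; check Q = 585.6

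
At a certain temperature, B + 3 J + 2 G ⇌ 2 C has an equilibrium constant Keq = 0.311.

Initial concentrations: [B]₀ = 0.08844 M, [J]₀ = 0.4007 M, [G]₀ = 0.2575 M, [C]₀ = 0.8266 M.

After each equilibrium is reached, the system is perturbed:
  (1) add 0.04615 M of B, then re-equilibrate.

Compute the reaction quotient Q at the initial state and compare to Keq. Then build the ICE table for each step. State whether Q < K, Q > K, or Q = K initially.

Q₀ = 1811 vs Keq = 0.311 ⇒ Q>K, reverse
Step 1:
                    B           J           G           C
  Initial     0.08844      0.4007      0.2575      0.8266
  Change       0.2552      0.7656      0.5104     -0.5104
  Equil        0.3436       1.166      0.7679      0.3162
  solve Keq expr → x = -0.2552; check Q = 0.311
Then add 0.04615 M of B.
Step 2:
                    B           J           G           C
  Initial      0.3898       1.166      0.7679      0.3162
  Change    -0.004492    -0.01347   -0.008983    0.008983
  Equil        0.3853       1.153      0.7589      0.3252
  solve Keq expr → x = 0.004492; check Q = 0.311

Q₀ = 1811; Q > K (proceeds reverse)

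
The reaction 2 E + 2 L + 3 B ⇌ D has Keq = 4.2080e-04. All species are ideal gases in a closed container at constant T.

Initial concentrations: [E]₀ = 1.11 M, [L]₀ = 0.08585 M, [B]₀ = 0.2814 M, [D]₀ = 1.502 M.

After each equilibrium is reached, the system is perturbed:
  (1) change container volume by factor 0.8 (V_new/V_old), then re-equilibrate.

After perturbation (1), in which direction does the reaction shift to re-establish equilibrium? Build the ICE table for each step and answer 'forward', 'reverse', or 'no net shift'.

Q₀ = 7423 vs Keq = 4.2080e-04 ⇒ Q>K, reverse
Step 1:
                  E         L         B         D
  init         1.11   0.08585    0.2814     1.502
  Δ           1.945     1.945     2.917   -0.9723
  eq          3.055     2.031     3.198    0.5297
  solve Keq expr → x = -0.9723; check Q = 4.2080e-04
Then change container volume by factor 0.8 (V_new/V_old).
Step 2:
                  E         L         B         D
  init        3.818     2.538     3.998    0.6621
  Δ         -0.4066   -0.4066     -0.61    0.2033
  eq          3.412     2.131     3.388    0.8654
  solve Keq expr → x = 0.2033; check Q = 4.2080e-04

Direction: forward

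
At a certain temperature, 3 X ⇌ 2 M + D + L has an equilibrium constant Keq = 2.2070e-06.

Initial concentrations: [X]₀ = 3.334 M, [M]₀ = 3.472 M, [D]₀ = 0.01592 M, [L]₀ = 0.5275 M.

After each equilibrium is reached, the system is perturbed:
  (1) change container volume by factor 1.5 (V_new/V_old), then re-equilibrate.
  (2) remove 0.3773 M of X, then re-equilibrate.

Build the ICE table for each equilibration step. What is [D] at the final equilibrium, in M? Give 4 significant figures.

[D]_eq = 8.1378e-06 M

Q₀ = 0.002732 vs Keq = 2.2070e-06 ⇒ Q>K, reverse
Step 1:
                  X         M         D         L
  I           3.334     3.472   0.01592    0.5275
  C         0.04772  -0.03181  -0.01591  -0.01591
  E           3.382      3.44 1.4097e-05    0.5116
  solve Keq expr → x = -0.01591; check Q = 2.2070e-06
Then change container volume by factor 1.5 (V_new/V_old).
Step 2:
                  X         M         D         L
  I           2.254     2.293 9.3980e-06    0.3411
  C       -1.4095e-05 9.3968e-06 4.6984e-06 4.6984e-06
  E           2.254     2.293 1.4096e-05    0.3411
  solve Keq expr → x = 4.6984e-06; check Q = 2.2070e-06
Then remove 0.3773 M of X.
Step 3:
                  X         M         D         L
  I           1.877     2.293 1.4096e-05    0.3411
  C       1.7876e-05 -1.1917e-05 -5.9585e-06 -5.9585e-06
  E           1.877     2.293 8.1378e-06    0.3411
  solve Keq expr → x = -5.9585e-06; check Q = 2.2070e-06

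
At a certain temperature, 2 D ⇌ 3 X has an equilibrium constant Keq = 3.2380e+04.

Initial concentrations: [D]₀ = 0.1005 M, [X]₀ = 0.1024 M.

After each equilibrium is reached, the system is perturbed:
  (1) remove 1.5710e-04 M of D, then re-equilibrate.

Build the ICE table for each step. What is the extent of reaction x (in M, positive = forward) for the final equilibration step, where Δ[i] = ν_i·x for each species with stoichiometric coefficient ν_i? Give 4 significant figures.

Q₀ = 0.1063 vs Keq = 3.2380e+04 ⇒ Q<K, forward
Step 1:
                    D           X
  Initial      0.1005      0.1024
  Change      -0.0998      0.1497
  Equil    7.0341e-04      0.2521
  solve Keq expr → x = 0.0499; check Q = 3.2380e+04
Then remove 1.5710e-04 M of D.
Step 2:
                    D           X
  Initial  5.4631e-04      0.2521
  Change   1.5612e-04 -2.3418e-04
  Equil    7.0243e-04      0.2519
  solve Keq expr → x = -7.8060e-05; check Q = 3.2380e+04

x = -7.8060e-05 M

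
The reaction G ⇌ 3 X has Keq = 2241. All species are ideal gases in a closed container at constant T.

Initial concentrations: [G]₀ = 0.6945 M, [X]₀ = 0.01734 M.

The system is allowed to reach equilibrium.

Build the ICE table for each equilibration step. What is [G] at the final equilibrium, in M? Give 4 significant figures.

Q₀ = 7.5071e-06 vs Keq = 2241 ⇒ Q<K, forward
Step 1:
                   G          X
  I           0.6945    0.01734
  C          -0.6904      2.071
  E         0.004066      2.089
  solve Keq expr → x = 0.6904; check Q = 2241

[G]_eq = 0.004066 M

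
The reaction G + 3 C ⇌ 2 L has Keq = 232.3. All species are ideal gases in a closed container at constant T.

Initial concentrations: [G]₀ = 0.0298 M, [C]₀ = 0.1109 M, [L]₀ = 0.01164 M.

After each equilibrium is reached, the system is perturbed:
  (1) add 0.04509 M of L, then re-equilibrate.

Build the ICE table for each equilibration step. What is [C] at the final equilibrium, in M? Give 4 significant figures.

Q₀ = 3.333 vs Keq = 232.3 ⇒ Q<K, forward
Step 1:
                   G          C          L
  Initial     0.0298     0.1109    0.01164
  Change    -0.01308   -0.03924    0.02616
  Equil      0.01672    0.07166     0.0378
  solve Keq expr → x = 0.01308; check Q = 232.3
Then add 0.04509 M of L.
Step 2:
                   G          C          L
  Initial    0.01672    0.07166    0.08289
  Change    0.007405    0.02221   -0.01481
  Equil      0.02412    0.09387    0.06808
  solve Keq expr → x = -0.007405; check Q = 232.3

[C]_eq = 0.09387 M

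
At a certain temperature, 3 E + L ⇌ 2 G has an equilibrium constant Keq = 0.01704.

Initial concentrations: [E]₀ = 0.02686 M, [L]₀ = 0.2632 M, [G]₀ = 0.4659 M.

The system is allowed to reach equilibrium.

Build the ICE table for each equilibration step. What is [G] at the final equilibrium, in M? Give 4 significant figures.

[G]_eq = 0.0475 M

Q₀ = 4.2558e+04 vs Keq = 0.01704 ⇒ Q>K, reverse
Step 1:
                    E           L           G
  I           0.02686      0.2632      0.4659
  C            0.6276      0.2092     -0.4184
  E            0.6545      0.4724      0.0475
  solve Keq expr → x = -0.2092; check Q = 0.01704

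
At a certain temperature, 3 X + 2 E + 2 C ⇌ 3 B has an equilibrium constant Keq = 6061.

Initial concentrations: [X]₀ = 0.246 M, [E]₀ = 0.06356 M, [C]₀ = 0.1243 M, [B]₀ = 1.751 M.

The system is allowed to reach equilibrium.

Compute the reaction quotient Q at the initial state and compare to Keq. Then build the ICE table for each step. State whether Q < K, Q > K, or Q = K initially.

Q₀ = 5.7775e+06; Q > K (proceeds reverse)

Q₀ = 5.7775e+06 vs Keq = 6061 ⇒ Q>K, reverse
Step 1:
                   X          E          C          B
  init         0.246    0.06356     0.1243      1.751
  Δ            0.251     0.1673     0.1673     -0.251
  eq           0.497     0.2309     0.2916        1.5
  solve Keq expr → x = -0.08367; check Q = 6061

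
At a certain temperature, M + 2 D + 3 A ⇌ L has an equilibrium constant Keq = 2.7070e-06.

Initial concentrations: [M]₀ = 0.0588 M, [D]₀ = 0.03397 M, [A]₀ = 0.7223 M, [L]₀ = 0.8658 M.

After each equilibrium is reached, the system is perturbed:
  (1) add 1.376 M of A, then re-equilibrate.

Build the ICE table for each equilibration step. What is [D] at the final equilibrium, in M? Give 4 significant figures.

[D]_eq = 1.764 M

Q₀ = 3.3861e+04 vs Keq = 2.7070e-06 ⇒ Q>K, reverse
Step 1:
                    M           D           A           L
  I            0.0588     0.03397      0.7223      0.8658
  C            0.8655       1.731       2.597     -0.8655
  E            0.9243       1.765       3.319  2.8494e-04
  solve Keq expr → x = -0.8655; check Q = 2.7070e-06
Then add 1.376 M of A.
Step 2:
                    M           D           A           L
  I            0.9243       1.765       4.695  2.8494e-04
  C       -5.1946e-04   -0.001039   -0.001558  5.1946e-04
  E            0.9238       1.764       4.693  8.0440e-04
  solve Keq expr → x = 5.1946e-04; check Q = 2.7070e-06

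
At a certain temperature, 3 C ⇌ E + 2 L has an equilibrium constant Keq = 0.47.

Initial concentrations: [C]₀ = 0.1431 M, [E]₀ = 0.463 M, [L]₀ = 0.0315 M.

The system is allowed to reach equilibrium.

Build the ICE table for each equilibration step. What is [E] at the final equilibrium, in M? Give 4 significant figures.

[E]_eq = 0.4692 M

Q₀ = 0.1568 vs Keq = 0.47 ⇒ Q<K, forward
Step 1:
                   C          E          L
  Initial     0.1431      0.463     0.0315
  Change    -0.01866   0.006218    0.01244
  Equil       0.1244     0.4692    0.04394
  solve Keq expr → x = 0.006218; check Q = 0.47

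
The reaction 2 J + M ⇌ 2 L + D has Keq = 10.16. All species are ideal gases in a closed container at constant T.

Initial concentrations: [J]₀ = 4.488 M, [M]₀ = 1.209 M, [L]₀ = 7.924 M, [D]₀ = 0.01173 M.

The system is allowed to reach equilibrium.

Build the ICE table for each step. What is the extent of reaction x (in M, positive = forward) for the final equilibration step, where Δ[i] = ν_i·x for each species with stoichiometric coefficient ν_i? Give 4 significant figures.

Q₀ = 0.03025 vs Keq = 10.16 ⇒ Q<K, forward
Step 1:
                   J          M          L          D
  I            4.488      1.209      7.924    0.01173
  C            -1.31     -0.655       1.31      0.655
  E            3.178      0.554      9.234     0.6667
  solve Keq expr → x = 0.655; check Q = 10.16

x = 0.655 M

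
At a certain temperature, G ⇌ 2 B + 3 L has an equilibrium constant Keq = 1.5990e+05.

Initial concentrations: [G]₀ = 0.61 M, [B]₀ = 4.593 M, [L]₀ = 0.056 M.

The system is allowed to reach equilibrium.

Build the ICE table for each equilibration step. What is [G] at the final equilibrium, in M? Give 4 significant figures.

Q₀ = 0.006073 vs Keq = 1.5990e+05 ⇒ Q<K, forward
Step 1:
                  G         B         L
  I            0.61     4.593     0.056
  C         -0.6086     1.217     1.826
  E        0.001407      5.81     1.882
  solve Keq expr → x = 0.6086; check Q = 1.5990e+05

[G]_eq = 0.001407 M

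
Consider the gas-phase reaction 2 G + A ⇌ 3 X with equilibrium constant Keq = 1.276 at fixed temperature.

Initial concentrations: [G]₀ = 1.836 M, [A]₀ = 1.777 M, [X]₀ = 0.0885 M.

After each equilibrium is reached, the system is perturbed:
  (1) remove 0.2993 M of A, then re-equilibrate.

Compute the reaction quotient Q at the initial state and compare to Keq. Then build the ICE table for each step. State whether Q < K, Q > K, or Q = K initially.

Q₀ = 1.1572e-04 vs Keq = 1.276 ⇒ Q<K, forward
Step 1:
                   G          A          X
  Initial      1.836      1.777     0.0885
  Change     -0.7783    -0.3892      1.167
  Equil        1.058      1.388      1.256
  solve Keq expr → x = 0.3892; check Q = 1.276
Then remove 0.2993 M of A.
Step 2:
                   G          A          X
  Initial      1.058      1.089      1.256
  Change      0.0406     0.0203    -0.0609
  Equil        1.098      1.109      1.195
  solve Keq expr → x = -0.0203; check Q = 1.276

Q₀ = 1.1572e-04; Q < K (proceeds forward)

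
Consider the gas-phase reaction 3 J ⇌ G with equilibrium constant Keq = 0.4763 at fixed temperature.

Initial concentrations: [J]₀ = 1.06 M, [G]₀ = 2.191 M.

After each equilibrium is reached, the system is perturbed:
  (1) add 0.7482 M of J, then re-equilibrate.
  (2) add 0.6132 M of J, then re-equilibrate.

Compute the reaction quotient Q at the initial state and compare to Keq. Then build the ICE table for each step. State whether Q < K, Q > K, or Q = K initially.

Q₀ = 1.84; Q > K (proceeds reverse)

Q₀ = 1.84 vs Keq = 0.4763 ⇒ Q>K, reverse
Step 1:
                  J         G
  Initial      1.06     2.191
  Change     0.5549    -0.185
  Equil       1.615     2.006
  solve Keq expr → x = -0.185; check Q = 0.4763
Then add 0.7482 M of J.
Step 2:
                  J         G
  Initial     2.363     2.006
  Change    -0.6888    0.2296
  Equil       1.674     2.236
  solve Keq expr → x = 0.2296; check Q = 0.4763
Then add 0.6132 M of J.
Step 3:
                  J         G
  Initial     2.288     2.236
  Change    -0.5673    0.1891
  Equil        1.72     2.425
  solve Keq expr → x = 0.1891; check Q = 0.4763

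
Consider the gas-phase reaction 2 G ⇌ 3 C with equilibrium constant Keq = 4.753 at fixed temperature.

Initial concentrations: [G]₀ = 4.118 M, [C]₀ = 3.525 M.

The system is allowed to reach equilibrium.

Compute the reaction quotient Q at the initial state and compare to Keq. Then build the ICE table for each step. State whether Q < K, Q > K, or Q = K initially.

Q₀ = 2.583 vs Keq = 4.753 ⇒ Q<K, forward
Step 1:
                  G         C
  I           4.118     3.525
  C         -0.3596    0.5394
  E           3.758     4.064
  solve Keq expr → x = 0.1798; check Q = 4.753

Q₀ = 2.583; Q < K (proceeds forward)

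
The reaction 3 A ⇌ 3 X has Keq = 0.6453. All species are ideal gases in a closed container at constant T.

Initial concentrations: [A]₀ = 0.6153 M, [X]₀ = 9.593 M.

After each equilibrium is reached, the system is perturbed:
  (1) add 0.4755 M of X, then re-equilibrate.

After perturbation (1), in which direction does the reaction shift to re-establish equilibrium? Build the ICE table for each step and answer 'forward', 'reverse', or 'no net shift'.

Direction: reverse

Q₀ = 3790 vs Keq = 0.6453 ⇒ Q>K, reverse
Step 1:
                  A         X
  I          0.6153     9.593
  C           4.861    -4.861
  E           5.476     4.732
  solve Keq expr → x = -1.62; check Q = 0.6453
Then add 0.4755 M of X.
Step 2:
                  A         X
  I           5.476     5.208
  C          0.2551   -0.2551
  E           5.731     4.953
  solve Keq expr → x = -0.08503; check Q = 0.6453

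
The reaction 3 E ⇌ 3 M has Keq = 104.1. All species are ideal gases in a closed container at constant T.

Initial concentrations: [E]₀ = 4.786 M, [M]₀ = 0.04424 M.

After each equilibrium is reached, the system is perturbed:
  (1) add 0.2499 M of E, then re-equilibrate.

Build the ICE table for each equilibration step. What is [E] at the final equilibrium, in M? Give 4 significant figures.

[E]_eq = 0.8906 M

Q₀ = 7.8982e-07 vs Keq = 104.1 ⇒ Q<K, forward
Step 1:
                  E         M
  Initial     4.786   0.04424
  Change     -3.939     3.939
  Equil      0.8468     3.983
  solve Keq expr → x = 1.313; check Q = 104.1
Then add 0.2499 M of E.
Step 2:
                  E         M
  Initial     1.097     3.983
  Change    -0.2061    0.2061
  Equil      0.8906      4.19
  solve Keq expr → x = 0.0687; check Q = 104.1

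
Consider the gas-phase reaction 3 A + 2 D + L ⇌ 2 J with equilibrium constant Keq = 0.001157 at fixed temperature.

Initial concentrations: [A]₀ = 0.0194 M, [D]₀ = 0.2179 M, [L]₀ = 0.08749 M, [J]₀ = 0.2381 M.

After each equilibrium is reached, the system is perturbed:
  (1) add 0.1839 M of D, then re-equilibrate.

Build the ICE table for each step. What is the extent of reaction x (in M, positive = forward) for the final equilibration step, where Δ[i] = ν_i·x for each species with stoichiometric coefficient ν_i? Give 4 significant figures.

Q₀ = 1.8691e+06 vs Keq = 0.001157 ⇒ Q>K, reverse
Step 1:
                  A         D         L         J
  init       0.0194    0.2179   0.08749    0.2381
  Δ          0.3547    0.2365    0.1182   -0.2365
  eq         0.3741    0.4544    0.2057  0.001604
  solve Keq expr → x = -0.1182; check Q = 0.001157
Then add 0.1839 M of D.
Step 2:
                  A         D         L         J
  init       0.3741    0.6383    0.2057  0.001604
  Δ       -9.5509e-04 -6.3673e-04 -3.1836e-04 6.3673e-04
  eq         0.3732    0.6377    0.2054  0.002241
  solve Keq expr → x = 3.1836e-04; check Q = 0.001157

x = 3.1836e-04 M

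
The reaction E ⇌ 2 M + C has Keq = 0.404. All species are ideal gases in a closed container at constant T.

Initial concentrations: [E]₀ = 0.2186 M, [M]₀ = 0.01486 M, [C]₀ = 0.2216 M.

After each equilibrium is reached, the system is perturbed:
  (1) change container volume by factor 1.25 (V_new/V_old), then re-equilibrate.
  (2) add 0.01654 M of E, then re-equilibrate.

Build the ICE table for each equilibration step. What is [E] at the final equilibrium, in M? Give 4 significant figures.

[E]_eq = 0.05885 M

Q₀ = 2.2385e-04 vs Keq = 0.404 ⇒ Q<K, forward
Step 1:
                   E          M          C
  Initial     0.2186    0.01486     0.2216
  Change     -0.1403     0.2807     0.1403
  Equil      0.07826     0.2955     0.3619
  solve Keq expr → x = 0.1403; check Q = 0.404
Then change container volume by factor 1.25 (V_new/V_old).
Step 2:
                   E          M          C
  Initial     0.0626     0.2364     0.2896
  Change    -0.01199    0.02398    0.01199
  Equil      0.05062     0.2604     0.3015
  solve Keq expr → x = 0.01199; check Q = 0.404
Then add 0.01654 M of E.
Step 3:
                   E          M          C
  Initial    0.06716     0.2604     0.3015
  Change   -0.008302     0.0166   0.008302
  Equil      0.05885      0.277     0.3098
  solve Keq expr → x = 0.008302; check Q = 0.404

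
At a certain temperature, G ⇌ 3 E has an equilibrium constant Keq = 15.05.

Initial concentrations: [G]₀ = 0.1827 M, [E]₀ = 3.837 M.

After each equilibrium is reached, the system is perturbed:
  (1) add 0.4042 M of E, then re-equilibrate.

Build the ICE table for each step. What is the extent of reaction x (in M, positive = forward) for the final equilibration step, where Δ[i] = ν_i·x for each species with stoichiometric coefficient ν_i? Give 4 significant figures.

x = -0.1016 M

Q₀ = 309.2 vs Keq = 15.05 ⇒ Q>K, reverse
Step 1:
                  G         E
  Initial    0.1827     3.837
  Change     0.5403    -1.621
  Equil       0.723     2.216
  solve Keq expr → x = -0.5403; check Q = 15.05
Then add 0.4042 M of E.
Step 2:
                  G         E
  Initial     0.723      2.62
  Change     0.1016   -0.3049
  Equil      0.8247     2.315
  solve Keq expr → x = -0.1016; check Q = 15.05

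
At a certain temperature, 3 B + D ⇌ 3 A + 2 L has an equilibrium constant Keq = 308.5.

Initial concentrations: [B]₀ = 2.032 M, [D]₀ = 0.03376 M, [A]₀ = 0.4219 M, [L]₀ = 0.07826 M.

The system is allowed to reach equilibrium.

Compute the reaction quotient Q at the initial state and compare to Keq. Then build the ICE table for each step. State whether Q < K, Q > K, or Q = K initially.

Q₀ = 0.001624; Q < K (proceeds forward)

Q₀ = 0.001624 vs Keq = 308.5 ⇒ Q<K, forward
Step 1:
                  B         D         A         L
  init        2.032   0.03376    0.4219   0.07826
  Δ         -0.1013  -0.03376    0.1013   0.06752
  eq          1.931 1.3706e-06    0.5232    0.1458
  solve Keq expr → x = 0.03376; check Q = 308.5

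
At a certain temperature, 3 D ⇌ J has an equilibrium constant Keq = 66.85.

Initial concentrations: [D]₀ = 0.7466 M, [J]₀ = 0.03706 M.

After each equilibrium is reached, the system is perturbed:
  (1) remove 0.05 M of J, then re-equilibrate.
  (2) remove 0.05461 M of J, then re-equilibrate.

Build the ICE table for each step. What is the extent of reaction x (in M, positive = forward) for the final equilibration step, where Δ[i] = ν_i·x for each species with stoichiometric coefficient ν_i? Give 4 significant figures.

x = 0.004594 M

Q₀ = 0.08905 vs Keq = 66.85 ⇒ Q<K, forward
Step 1:
                   D          J
  Initial     0.7466    0.03706
  Change     -0.5945     0.1982
  Equil       0.1521     0.2352
  solve Keq expr → x = 0.1982; check Q = 66.85
Then remove 0.05 M of J.
Step 2:
                   D          J
  Initial     0.1521     0.1852
  Change    -0.01075   0.003582
  Equil       0.1414     0.1888
  solve Keq expr → x = 0.003582; check Q = 66.85
Then remove 0.05461 M of J.
Step 3:
                   D          J
  Initial     0.1414     0.1342
  Change    -0.01378   0.004594
  Equil       0.1276     0.1388
  solve Keq expr → x = 0.004594; check Q = 66.85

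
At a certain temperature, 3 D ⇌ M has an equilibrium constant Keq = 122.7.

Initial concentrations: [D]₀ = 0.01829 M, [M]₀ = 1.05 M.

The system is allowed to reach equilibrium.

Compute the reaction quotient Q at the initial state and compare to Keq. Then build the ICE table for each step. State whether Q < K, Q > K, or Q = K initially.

Q₀ = 1.7161e+05; Q > K (proceeds reverse)

Q₀ = 1.7161e+05 vs Keq = 122.7 ⇒ Q>K, reverse
Step 1:
                  D         M
  Initial   0.01829      1.05
  Change     0.1822  -0.06074
  Equil      0.2005    0.9893
  solve Keq expr → x = -0.06074; check Q = 122.7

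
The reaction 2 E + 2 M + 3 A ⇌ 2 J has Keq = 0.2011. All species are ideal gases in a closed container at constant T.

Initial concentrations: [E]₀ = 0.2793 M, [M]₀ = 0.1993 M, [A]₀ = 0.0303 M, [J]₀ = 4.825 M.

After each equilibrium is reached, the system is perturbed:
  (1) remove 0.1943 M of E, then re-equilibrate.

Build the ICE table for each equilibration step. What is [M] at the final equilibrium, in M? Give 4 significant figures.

[M]_eq = 1.612 M

Q₀ = 2.7009e+08 vs Keq = 0.2011 ⇒ Q>K, reverse
Step 1:
                   E          M          A          J
  init        0.2793     0.1993     0.0303      4.825
  Δ            1.366      1.366      2.048     -1.366
  eq           1.645      1.565      2.079      3.459
  solve Keq expr → x = -0.6828; check Q = 0.2011
Then remove 0.1943 M of E.
Step 2:
                   E          M          A          J
  init         1.451      1.565      2.079      3.459
  Δ           0.0472     0.0472    0.07079    -0.0472
  eq           1.498      1.612      2.149      3.412
  solve Keq expr → x = -0.0236; check Q = 0.2011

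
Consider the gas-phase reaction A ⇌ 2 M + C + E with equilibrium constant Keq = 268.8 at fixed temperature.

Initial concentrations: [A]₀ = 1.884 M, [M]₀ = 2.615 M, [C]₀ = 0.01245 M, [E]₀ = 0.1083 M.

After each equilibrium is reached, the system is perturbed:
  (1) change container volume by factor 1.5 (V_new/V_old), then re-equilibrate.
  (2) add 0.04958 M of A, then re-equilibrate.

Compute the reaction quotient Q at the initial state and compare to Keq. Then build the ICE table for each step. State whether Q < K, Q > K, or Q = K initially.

Q₀ = 0.004894; Q < K (proceeds forward)

Q₀ = 0.004894 vs Keq = 268.8 ⇒ Q<K, forward
Step 1:
                    A           M           C           E
  I             1.884       2.615     0.01245      0.1083
  C            -1.562       3.124       1.562       1.562
  E            0.3221       5.739       1.574        1.67
  solve Keq expr → x = 1.562; check Q = 268.8
Then change container volume by factor 1.5 (V_new/V_old).
Step 2:
                    A           M           C           E
  I            0.2148       3.826        1.05       1.113
  C           -0.1249      0.2498      0.1249      0.1249
  E           0.08987       4.076       1.174       1.238
  solve Keq expr → x = 0.1249; check Q = 268.8
Then add 0.04958 M of A.
Step 3:
                    A           M           C           E
  I            0.1395       4.076       1.174       1.238
  C          -0.03977     0.07954     0.03977     0.03977
  E           0.09968       4.155       1.214       1.278
  solve Keq expr → x = 0.03977; check Q = 268.8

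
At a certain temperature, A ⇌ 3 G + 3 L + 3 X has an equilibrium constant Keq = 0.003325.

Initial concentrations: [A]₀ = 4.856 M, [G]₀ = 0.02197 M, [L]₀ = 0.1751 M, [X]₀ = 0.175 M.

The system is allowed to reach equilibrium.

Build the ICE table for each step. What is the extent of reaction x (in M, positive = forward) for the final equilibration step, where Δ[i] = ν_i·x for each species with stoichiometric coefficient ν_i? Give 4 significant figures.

Q₀ = 6.2832e-11 vs Keq = 0.003325 ⇒ Q<K, forward
Step 1:
                   A          G          L          X
  Initial      4.856    0.02197     0.1751      0.175
  Change       -0.17     0.5101     0.5101     0.5101
  Equil        4.686     0.5321     0.6852     0.6851
  solve Keq expr → x = 0.17; check Q = 0.003325

x = 0.17 M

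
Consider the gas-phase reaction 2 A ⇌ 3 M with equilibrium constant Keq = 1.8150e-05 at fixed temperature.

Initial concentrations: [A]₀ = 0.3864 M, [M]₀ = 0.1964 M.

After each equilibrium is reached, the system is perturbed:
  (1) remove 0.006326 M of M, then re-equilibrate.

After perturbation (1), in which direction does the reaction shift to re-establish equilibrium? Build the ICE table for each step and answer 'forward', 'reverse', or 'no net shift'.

Q₀ = 0.05074 vs Keq = 1.8150e-05 ⇒ Q>K, reverse
Step 1:
                   A          M
  I           0.3864     0.1964
  C           0.1198    -0.1797
  E           0.5062    0.01669
  solve Keq expr → x = -0.0599; check Q = 1.8150e-05
Then remove 0.006326 M of M.
Step 2:
                   A          M
  I           0.5062    0.01037
  C        -0.004156   0.006235
  E            0.502     0.0166
  solve Keq expr → x = 0.002078; check Q = 1.8150e-05

Direction: forward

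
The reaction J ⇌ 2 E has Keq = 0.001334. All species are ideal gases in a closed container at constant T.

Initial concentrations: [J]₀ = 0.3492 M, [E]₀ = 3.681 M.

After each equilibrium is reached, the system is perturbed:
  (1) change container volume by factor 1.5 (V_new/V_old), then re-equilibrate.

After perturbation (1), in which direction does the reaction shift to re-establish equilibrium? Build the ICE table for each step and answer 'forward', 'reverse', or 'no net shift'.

Q₀ = 38.8 vs Keq = 0.001334 ⇒ Q>K, reverse
Step 1:
                  J         E
  init       0.3492     3.681
  Δ           1.814    -3.627
  eq          2.163   0.05371
  solve Keq expr → x = -1.814; check Q = 0.001334
Then change container volume by factor 1.5 (V_new/V_old).
Step 2:
                  J         E
  init        1.442   0.03581
  Δ       -0.003994  0.007987
  eq          1.438    0.0438
  solve Keq expr → x = 0.003994; check Q = 0.001334

Direction: forward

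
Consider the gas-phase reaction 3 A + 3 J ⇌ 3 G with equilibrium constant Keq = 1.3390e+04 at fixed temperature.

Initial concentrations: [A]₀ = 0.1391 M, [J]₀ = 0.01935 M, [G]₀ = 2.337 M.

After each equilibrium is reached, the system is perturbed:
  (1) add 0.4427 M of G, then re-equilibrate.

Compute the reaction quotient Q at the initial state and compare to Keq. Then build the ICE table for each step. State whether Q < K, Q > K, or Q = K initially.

Q₀ = 6.5456e+08 vs Keq = 1.3390e+04 ⇒ Q>K, reverse
Step 1:
                  A         J         G
  init       0.1391   0.01935     2.337
  Δ           0.225     0.225    -0.225
  eq         0.3641    0.2443     2.112
  solve Keq expr → x = -0.07499; check Q = 1.3390e+04
Then add 0.4427 M of G.
Step 2:
                  A         J         G
  init       0.3641    0.2443     2.555
  Δ          0.0275    0.0275   -0.0275
  eq         0.3916    0.2718     2.527
  solve Keq expr → x = -0.009166; check Q = 1.3390e+04

Q₀ = 6.5456e+08; Q > K (proceeds reverse)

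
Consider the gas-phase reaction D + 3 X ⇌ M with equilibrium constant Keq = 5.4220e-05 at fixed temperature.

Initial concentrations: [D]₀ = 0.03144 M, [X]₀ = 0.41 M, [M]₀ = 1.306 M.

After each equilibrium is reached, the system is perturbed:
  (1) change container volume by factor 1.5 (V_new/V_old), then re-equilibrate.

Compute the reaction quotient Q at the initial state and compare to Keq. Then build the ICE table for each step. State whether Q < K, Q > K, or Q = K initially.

Q₀ = 602.7; Q > K (proceeds reverse)

Q₀ = 602.7 vs Keq = 5.4220e-05 ⇒ Q>K, reverse
Step 1:
                    D           X           M
  init        0.03144        0.41       1.306
  Δ               1.3       3.901        -1.3
  eq            1.332       4.311    0.005783
  solve Keq expr → x = -1.3; check Q = 5.4220e-05
Then change container volume by factor 1.5 (V_new/V_old).
Step 2:
                    D           X           M
  init         0.8878       2.874    0.003856
  Δ            0.0027      0.0081     -0.0027
  eq           0.8905       2.882    0.001156
  solve Keq expr → x = -0.0027; check Q = 5.4220e-05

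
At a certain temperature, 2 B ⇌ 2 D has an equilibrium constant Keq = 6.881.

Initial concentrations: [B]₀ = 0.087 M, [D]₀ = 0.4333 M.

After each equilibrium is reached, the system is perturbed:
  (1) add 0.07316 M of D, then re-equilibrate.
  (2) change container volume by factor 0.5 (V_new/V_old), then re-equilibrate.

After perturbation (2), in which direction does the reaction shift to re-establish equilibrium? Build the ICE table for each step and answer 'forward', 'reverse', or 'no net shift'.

Direction: no net shift

Q₀ = 24.8 vs Keq = 6.881 ⇒ Q>K, reverse
Step 1:
                   B          D
  init         0.087     0.4333
  Δ           0.0566    -0.0566
  eq          0.1436     0.3767
  solve Keq expr → x = -0.0283; check Q = 6.881
Then add 0.07316 M of D.
Step 2:
                   B          D
  init        0.1436     0.4499
  Δ          0.02019   -0.02019
  eq          0.1638     0.4297
  solve Keq expr → x = -0.0101; check Q = 6.881
Then change container volume by factor 0.5 (V_new/V_old).
Step 3:
                   B          D
  init        0.3276     0.8593
  Δ                0          0
  eq          0.3276     0.8593
  solve Keq expr → x = 0; check Q = 6.881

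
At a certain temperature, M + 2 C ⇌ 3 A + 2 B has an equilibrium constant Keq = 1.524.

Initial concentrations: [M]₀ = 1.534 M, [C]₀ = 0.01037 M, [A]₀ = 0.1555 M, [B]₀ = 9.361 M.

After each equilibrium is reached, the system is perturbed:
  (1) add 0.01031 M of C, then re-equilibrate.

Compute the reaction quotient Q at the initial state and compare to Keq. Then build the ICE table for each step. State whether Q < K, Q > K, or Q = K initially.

Q₀ = 1997; Q > K (proceeds reverse)

Q₀ = 1997 vs Keq = 1.524 ⇒ Q>K, reverse
Step 1:
                   M          C          A          B
  I            1.534    0.01037     0.1555      9.361
  C          0.03352    0.06705    -0.1006   -0.06705
  E            1.568    0.07742    0.05493      9.294
  solve Keq expr → x = -0.03352; check Q = 1.524
Then add 0.01031 M of C.
Step 2:
                   M          C          A          B
  I            1.568    0.08773    0.05493      9.294
  C        -0.001214  -0.002428   0.003642   0.002428
  E            1.566     0.0853    0.05857      9.296
  solve Keq expr → x = 0.001214; check Q = 1.524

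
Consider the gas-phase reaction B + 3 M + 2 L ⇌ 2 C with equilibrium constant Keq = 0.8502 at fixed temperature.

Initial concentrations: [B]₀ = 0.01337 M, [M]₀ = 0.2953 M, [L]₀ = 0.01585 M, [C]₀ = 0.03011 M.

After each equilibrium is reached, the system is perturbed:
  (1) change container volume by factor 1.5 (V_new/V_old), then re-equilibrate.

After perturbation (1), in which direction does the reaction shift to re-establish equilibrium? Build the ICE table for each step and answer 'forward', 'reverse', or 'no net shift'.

Q₀ = 1.0482e+04 vs Keq = 0.8502 ⇒ Q>K, reverse
Step 1:
                  B         M         L         C
  init      0.01337    0.2953   0.01585   0.03011
  Δ         0.01438   0.04314   0.02876  -0.02876
  eq        0.02775    0.3384   0.04461  0.001349
  solve Keq expr → x = -0.01438; check Q = 0.8502
Then change container volume by factor 1.5 (V_new/V_old).
Step 2:
                  B         M         L         C
  init       0.0185    0.2256   0.02974 8.9943e-04
  Δ       2.4423e-04 7.3268e-04 4.8845e-04 -4.8845e-04
  eq        0.01874    0.2264   0.03023 4.1098e-04
  solve Keq expr → x = -2.4423e-04; check Q = 0.8502

Direction: reverse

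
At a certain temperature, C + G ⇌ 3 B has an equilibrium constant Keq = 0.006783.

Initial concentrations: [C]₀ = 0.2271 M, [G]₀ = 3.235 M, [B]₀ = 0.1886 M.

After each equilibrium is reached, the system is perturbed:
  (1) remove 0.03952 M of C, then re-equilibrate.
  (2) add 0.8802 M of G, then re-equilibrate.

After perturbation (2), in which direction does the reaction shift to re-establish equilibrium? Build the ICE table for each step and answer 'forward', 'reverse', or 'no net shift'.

Q₀ = 0.009131 vs Keq = 0.006783 ⇒ Q>K, reverse
Step 1:
                   C          G          B
  init        0.2271      3.235     0.1886
  Δ         0.005447   0.005447   -0.01634
  eq          0.2325       3.24     0.1723
  solve Keq expr → x = -0.005447; check Q = 0.006783
Then remove 0.03952 M of C.
Step 2:
                   C          G          B
  init         0.193       3.24     0.1723
  Δ         0.003147   0.003147  -0.009442
  eq          0.1962      3.244     0.1628
  solve Keq expr → x = -0.003147; check Q = 0.006783
Then add 0.8802 M of G.
Step 3:
                   C          G          B
  init        0.1962      4.124     0.1628
  Δ        -0.004091  -0.004091    0.01227
  eq          0.1921       4.12     0.1751
  solve Keq expr → x = 0.004091; check Q = 0.006783

Direction: forward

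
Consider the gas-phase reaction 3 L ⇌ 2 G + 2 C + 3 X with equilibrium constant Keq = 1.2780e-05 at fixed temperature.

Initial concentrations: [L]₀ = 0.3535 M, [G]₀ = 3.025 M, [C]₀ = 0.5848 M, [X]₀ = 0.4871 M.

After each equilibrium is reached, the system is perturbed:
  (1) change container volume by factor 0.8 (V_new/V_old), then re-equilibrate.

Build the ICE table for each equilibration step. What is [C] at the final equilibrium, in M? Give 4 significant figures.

[C]_eq = 0.3397 M

Q₀ = 8.188 vs Keq = 1.2780e-05 ⇒ Q>K, reverse
Step 1:
                  L         G         C         X
  I          0.3535     3.025    0.5848    0.4871
  C          0.4639   -0.3093   -0.3093   -0.4639
  E          0.8174     2.716    0.2755   0.02319
  solve Keq expr → x = -0.1546; check Q = 1.2780e-05
Then change container volume by factor 0.8 (V_new/V_old).
Step 2:
                  L         G         C         X
  I           1.022     3.395    0.3444   0.02898
  C        0.007089 -0.004726 -0.004726 -0.007089
  E           1.029      3.39    0.3397    0.0219
  solve Keq expr → x = -0.002363; check Q = 1.2780e-05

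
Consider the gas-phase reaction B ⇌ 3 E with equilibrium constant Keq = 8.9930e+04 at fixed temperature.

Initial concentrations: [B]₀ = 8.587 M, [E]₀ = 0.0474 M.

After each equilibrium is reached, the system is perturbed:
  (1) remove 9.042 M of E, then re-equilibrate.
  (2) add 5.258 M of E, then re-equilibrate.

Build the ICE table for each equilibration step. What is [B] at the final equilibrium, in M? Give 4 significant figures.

Q₀ = 1.2402e-05 vs Keq = 8.9930e+04 ⇒ Q<K, forward
Step 1:
                   B          E
  I            8.587     0.0474
  C           -8.408      25.22
  E           0.1794      25.27
  solve Keq expr → x = 8.408; check Q = 8.9930e+04
Then remove 9.042 M of E.
Step 2:
                   B          E
  I           0.1794      16.23
  C          -0.1284     0.3853
  E          0.05099      16.61
  solve Keq expr → x = 0.1284; check Q = 8.9930e+04
Then add 5.258 M of E.
Step 3:
                   B          E
  I          0.05099      21.87
  C          0.06239    -0.1872
  E           0.1134      21.68
  solve Keq expr → x = -0.06239; check Q = 8.9930e+04

[B]_eq = 0.1134 M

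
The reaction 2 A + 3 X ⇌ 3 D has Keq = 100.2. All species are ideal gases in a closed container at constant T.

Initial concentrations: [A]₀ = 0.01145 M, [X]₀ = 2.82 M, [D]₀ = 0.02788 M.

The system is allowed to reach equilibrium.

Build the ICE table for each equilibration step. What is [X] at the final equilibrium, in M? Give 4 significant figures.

Q₀ = 0.007371 vs Keq = 100.2 ⇒ Q<K, forward
Step 1:
                  A         X         D
  I         0.01145      2.82   0.02788
  C        -0.01125  -0.01687   0.01687
  E       2.0153e-04     2.803   0.04475
  solve Keq expr → x = 0.005624; check Q = 100.2

[X]_eq = 2.803 M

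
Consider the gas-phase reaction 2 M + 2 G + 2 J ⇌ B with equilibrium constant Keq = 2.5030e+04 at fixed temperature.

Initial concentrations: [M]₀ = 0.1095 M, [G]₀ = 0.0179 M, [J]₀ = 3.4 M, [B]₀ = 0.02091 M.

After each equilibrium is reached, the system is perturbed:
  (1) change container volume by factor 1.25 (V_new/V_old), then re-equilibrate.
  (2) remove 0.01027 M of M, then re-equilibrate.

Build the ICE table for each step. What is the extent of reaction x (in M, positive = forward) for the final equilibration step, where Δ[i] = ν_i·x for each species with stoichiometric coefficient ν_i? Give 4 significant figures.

Q₀ = 470.8 vs Keq = 2.5030e+04 ⇒ Q<K, forward
Step 1:
                  M         G         J         B
  init       0.1095    0.0179       3.4   0.02091
  Δ         -0.0146   -0.0146   -0.0146  0.007298
  eq         0.0949  0.003304     3.385   0.02821
  solve Keq expr → x = 0.007298; check Q = 2.5030e+04
Then change container volume by factor 1.25 (V_new/V_old).
Step 2:
                  M         G         J         B
  init      0.07592  0.002643     2.708   0.02257
  Δ        0.001776  0.001776  0.001776 -8.8811e-04
  eq         0.0777   0.00442      2.71   0.02168
  solve Keq expr → x = -8.8811e-04; check Q = 2.5030e+04
Then remove 0.01027 M of M.
Step 3:
                  M         G         J         B
  init      0.06743   0.00442      2.71   0.02168
  Δ       5.9299e-04 5.9299e-04 5.9299e-04 -2.9650e-04
  eq        0.06802  0.005013     2.711   0.02138
  solve Keq expr → x = -2.9650e-04; check Q = 2.5030e+04

x = -2.9650e-04 M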